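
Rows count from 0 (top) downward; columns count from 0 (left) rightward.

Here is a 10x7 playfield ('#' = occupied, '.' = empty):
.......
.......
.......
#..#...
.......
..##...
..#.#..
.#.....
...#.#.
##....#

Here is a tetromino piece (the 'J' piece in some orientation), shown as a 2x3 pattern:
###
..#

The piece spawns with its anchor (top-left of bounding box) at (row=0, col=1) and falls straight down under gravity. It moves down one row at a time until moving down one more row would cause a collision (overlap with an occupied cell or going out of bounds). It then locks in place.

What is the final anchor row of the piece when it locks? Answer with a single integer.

Answer: 1

Derivation:
Spawn at (row=0, col=1). Try each row:
  row 0: fits
  row 1: fits
  row 2: blocked -> lock at row 1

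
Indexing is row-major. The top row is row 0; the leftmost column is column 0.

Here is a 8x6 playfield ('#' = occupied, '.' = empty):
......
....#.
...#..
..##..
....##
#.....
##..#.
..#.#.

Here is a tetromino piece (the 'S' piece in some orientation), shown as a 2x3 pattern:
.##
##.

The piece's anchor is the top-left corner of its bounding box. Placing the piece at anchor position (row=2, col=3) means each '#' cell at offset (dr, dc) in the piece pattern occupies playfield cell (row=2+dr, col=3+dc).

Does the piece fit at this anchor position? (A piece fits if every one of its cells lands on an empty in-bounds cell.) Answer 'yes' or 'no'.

Answer: no

Derivation:
Check each piece cell at anchor (2, 3):
  offset (0,1) -> (2,4): empty -> OK
  offset (0,2) -> (2,5): empty -> OK
  offset (1,0) -> (3,3): occupied ('#') -> FAIL
  offset (1,1) -> (3,4): empty -> OK
All cells valid: no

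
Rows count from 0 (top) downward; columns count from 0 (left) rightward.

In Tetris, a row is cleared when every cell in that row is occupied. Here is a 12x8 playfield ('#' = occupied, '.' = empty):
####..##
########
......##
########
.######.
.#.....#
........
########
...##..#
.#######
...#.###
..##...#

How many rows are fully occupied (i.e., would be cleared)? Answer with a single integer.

Check each row:
  row 0: 2 empty cells -> not full
  row 1: 0 empty cells -> FULL (clear)
  row 2: 6 empty cells -> not full
  row 3: 0 empty cells -> FULL (clear)
  row 4: 2 empty cells -> not full
  row 5: 6 empty cells -> not full
  row 6: 8 empty cells -> not full
  row 7: 0 empty cells -> FULL (clear)
  row 8: 5 empty cells -> not full
  row 9: 1 empty cell -> not full
  row 10: 4 empty cells -> not full
  row 11: 5 empty cells -> not full
Total rows cleared: 3

Answer: 3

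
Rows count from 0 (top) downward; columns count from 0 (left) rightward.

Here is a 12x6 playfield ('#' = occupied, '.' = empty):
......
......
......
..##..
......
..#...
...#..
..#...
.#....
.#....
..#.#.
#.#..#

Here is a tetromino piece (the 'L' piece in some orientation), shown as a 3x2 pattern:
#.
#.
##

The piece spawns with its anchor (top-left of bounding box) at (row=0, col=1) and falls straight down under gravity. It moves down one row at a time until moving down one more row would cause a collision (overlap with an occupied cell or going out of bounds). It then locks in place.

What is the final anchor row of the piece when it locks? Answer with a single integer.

Answer: 0

Derivation:
Spawn at (row=0, col=1). Try each row:
  row 0: fits
  row 1: blocked -> lock at row 0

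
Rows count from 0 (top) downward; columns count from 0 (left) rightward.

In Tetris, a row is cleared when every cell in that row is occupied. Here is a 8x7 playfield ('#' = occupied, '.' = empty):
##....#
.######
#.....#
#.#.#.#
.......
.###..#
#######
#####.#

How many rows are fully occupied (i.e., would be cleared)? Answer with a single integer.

Answer: 1

Derivation:
Check each row:
  row 0: 4 empty cells -> not full
  row 1: 1 empty cell -> not full
  row 2: 5 empty cells -> not full
  row 3: 3 empty cells -> not full
  row 4: 7 empty cells -> not full
  row 5: 3 empty cells -> not full
  row 6: 0 empty cells -> FULL (clear)
  row 7: 1 empty cell -> not full
Total rows cleared: 1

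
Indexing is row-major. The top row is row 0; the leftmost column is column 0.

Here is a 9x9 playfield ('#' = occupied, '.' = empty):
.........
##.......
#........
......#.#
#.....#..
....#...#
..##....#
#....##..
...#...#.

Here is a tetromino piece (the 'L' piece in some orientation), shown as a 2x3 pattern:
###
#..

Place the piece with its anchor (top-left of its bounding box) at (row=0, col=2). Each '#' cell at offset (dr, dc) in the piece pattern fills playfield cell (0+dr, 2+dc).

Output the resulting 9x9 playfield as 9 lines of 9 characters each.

Answer: ..###....
###......
#........
......#.#
#.....#..
....#...#
..##....#
#....##..
...#...#.

Derivation:
Fill (0+0,2+0) = (0,2)
Fill (0+0,2+1) = (0,3)
Fill (0+0,2+2) = (0,4)
Fill (0+1,2+0) = (1,2)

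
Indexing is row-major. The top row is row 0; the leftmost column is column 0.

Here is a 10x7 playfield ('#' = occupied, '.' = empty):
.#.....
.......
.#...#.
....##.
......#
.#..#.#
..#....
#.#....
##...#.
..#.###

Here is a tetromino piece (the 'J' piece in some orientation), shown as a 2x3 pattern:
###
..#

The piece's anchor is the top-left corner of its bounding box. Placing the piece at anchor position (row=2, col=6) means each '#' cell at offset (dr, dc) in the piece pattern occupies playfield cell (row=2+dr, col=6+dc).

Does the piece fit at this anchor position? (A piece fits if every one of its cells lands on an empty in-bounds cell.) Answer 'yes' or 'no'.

Answer: no

Derivation:
Check each piece cell at anchor (2, 6):
  offset (0,0) -> (2,6): empty -> OK
  offset (0,1) -> (2,7): out of bounds -> FAIL
  offset (0,2) -> (2,8): out of bounds -> FAIL
  offset (1,2) -> (3,8): out of bounds -> FAIL
All cells valid: no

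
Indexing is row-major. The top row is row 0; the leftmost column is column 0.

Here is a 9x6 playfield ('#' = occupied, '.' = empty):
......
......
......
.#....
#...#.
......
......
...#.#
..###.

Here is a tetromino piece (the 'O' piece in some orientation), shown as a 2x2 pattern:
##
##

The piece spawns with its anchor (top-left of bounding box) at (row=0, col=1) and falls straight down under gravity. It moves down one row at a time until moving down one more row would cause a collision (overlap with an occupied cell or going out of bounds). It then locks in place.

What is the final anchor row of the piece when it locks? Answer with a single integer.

Answer: 1

Derivation:
Spawn at (row=0, col=1). Try each row:
  row 0: fits
  row 1: fits
  row 2: blocked -> lock at row 1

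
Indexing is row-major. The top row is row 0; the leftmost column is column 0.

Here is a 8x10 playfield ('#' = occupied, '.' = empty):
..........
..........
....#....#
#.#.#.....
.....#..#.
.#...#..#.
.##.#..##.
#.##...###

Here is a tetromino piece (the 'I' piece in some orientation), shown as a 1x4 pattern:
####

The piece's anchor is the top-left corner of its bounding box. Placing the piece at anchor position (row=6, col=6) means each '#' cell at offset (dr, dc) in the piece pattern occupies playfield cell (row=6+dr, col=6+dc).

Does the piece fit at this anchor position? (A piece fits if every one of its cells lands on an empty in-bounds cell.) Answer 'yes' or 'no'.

Check each piece cell at anchor (6, 6):
  offset (0,0) -> (6,6): empty -> OK
  offset (0,1) -> (6,7): occupied ('#') -> FAIL
  offset (0,2) -> (6,8): occupied ('#') -> FAIL
  offset (0,3) -> (6,9): empty -> OK
All cells valid: no

Answer: no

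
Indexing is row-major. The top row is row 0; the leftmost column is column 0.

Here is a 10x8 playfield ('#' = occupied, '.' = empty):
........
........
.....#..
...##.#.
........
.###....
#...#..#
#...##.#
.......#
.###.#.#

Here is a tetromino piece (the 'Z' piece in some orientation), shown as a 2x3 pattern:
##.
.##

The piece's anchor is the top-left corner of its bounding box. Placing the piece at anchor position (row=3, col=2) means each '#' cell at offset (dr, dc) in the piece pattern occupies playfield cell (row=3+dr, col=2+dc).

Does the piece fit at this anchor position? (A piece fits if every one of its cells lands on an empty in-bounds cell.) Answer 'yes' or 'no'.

Check each piece cell at anchor (3, 2):
  offset (0,0) -> (3,2): empty -> OK
  offset (0,1) -> (3,3): occupied ('#') -> FAIL
  offset (1,1) -> (4,3): empty -> OK
  offset (1,2) -> (4,4): empty -> OK
All cells valid: no

Answer: no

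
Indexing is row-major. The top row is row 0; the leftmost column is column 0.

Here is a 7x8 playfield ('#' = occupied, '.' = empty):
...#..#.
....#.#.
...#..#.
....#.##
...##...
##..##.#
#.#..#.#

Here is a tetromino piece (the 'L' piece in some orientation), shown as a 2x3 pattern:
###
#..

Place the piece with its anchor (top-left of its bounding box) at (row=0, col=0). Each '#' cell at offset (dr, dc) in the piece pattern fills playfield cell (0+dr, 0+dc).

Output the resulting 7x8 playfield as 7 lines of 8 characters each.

Answer: ####..#.
#...#.#.
...#..#.
....#.##
...##...
##..##.#
#.#..#.#

Derivation:
Fill (0+0,0+0) = (0,0)
Fill (0+0,0+1) = (0,1)
Fill (0+0,0+2) = (0,2)
Fill (0+1,0+0) = (1,0)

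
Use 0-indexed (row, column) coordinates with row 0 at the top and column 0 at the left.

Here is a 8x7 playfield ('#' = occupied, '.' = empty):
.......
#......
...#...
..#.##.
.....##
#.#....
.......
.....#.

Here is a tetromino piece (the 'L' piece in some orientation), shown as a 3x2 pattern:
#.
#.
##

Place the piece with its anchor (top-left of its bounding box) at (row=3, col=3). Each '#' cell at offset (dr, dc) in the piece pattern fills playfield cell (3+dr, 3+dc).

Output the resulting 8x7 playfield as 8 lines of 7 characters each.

Answer: .......
#......
...#...
..####.
...#.##
#.###..
.......
.....#.

Derivation:
Fill (3+0,3+0) = (3,3)
Fill (3+1,3+0) = (4,3)
Fill (3+2,3+0) = (5,3)
Fill (3+2,3+1) = (5,4)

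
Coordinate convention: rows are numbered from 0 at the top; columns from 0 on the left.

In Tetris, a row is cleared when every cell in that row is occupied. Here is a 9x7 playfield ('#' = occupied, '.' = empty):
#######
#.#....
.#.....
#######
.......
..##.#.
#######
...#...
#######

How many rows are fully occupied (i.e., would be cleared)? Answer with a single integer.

Answer: 4

Derivation:
Check each row:
  row 0: 0 empty cells -> FULL (clear)
  row 1: 5 empty cells -> not full
  row 2: 6 empty cells -> not full
  row 3: 0 empty cells -> FULL (clear)
  row 4: 7 empty cells -> not full
  row 5: 4 empty cells -> not full
  row 6: 0 empty cells -> FULL (clear)
  row 7: 6 empty cells -> not full
  row 8: 0 empty cells -> FULL (clear)
Total rows cleared: 4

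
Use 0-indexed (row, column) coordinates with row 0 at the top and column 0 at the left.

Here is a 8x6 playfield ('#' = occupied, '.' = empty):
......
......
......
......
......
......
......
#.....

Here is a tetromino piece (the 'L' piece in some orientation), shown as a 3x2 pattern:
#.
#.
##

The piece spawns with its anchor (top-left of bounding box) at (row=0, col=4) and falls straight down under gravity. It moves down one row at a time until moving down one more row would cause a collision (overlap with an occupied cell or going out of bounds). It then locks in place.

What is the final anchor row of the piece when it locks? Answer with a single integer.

Answer: 5

Derivation:
Spawn at (row=0, col=4). Try each row:
  row 0: fits
  row 1: fits
  row 2: fits
  row 3: fits
  row 4: fits
  row 5: fits
  row 6: blocked -> lock at row 5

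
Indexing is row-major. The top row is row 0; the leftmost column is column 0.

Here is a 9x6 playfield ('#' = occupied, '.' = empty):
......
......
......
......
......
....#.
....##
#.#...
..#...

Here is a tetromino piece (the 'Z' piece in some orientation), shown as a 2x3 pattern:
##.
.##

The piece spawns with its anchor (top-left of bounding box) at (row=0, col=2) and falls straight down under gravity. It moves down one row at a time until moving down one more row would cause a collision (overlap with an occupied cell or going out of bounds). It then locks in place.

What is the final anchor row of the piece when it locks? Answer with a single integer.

Answer: 3

Derivation:
Spawn at (row=0, col=2). Try each row:
  row 0: fits
  row 1: fits
  row 2: fits
  row 3: fits
  row 4: blocked -> lock at row 3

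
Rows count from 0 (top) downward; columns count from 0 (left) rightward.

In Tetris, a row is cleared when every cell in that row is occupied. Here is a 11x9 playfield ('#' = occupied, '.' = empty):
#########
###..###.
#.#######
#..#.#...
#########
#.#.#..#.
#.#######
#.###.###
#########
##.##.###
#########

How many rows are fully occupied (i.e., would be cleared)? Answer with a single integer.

Check each row:
  row 0: 0 empty cells -> FULL (clear)
  row 1: 3 empty cells -> not full
  row 2: 1 empty cell -> not full
  row 3: 6 empty cells -> not full
  row 4: 0 empty cells -> FULL (clear)
  row 5: 5 empty cells -> not full
  row 6: 1 empty cell -> not full
  row 7: 2 empty cells -> not full
  row 8: 0 empty cells -> FULL (clear)
  row 9: 2 empty cells -> not full
  row 10: 0 empty cells -> FULL (clear)
Total rows cleared: 4

Answer: 4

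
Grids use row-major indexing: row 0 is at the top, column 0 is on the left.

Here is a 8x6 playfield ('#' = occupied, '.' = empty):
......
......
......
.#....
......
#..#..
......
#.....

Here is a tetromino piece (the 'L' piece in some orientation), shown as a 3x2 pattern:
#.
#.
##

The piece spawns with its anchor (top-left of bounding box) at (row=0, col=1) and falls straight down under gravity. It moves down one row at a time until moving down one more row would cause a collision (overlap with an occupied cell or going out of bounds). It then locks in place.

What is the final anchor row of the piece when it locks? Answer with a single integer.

Answer: 0

Derivation:
Spawn at (row=0, col=1). Try each row:
  row 0: fits
  row 1: blocked -> lock at row 0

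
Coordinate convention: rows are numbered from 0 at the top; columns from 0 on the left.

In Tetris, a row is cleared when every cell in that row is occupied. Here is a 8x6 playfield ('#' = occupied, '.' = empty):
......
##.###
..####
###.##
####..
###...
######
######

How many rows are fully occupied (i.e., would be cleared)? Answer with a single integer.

Check each row:
  row 0: 6 empty cells -> not full
  row 1: 1 empty cell -> not full
  row 2: 2 empty cells -> not full
  row 3: 1 empty cell -> not full
  row 4: 2 empty cells -> not full
  row 5: 3 empty cells -> not full
  row 6: 0 empty cells -> FULL (clear)
  row 7: 0 empty cells -> FULL (clear)
Total rows cleared: 2

Answer: 2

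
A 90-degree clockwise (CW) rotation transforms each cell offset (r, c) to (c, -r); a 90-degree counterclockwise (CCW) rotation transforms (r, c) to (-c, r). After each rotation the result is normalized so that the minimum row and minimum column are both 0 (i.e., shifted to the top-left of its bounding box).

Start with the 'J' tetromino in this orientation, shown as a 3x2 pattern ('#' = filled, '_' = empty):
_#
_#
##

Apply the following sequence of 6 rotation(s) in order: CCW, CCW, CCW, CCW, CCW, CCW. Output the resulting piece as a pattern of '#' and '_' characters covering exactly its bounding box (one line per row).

Answer: ##
#_
#_

Derivation:
Start:
_#
_#
##
After rotation 1 (CCW):
###
__#
After rotation 2 (CCW):
##
#_
#_
After rotation 3 (CCW):
#__
###
After rotation 4 (CCW):
_#
_#
##
After rotation 5 (CCW):
###
__#
After rotation 6 (CCW):
##
#_
#_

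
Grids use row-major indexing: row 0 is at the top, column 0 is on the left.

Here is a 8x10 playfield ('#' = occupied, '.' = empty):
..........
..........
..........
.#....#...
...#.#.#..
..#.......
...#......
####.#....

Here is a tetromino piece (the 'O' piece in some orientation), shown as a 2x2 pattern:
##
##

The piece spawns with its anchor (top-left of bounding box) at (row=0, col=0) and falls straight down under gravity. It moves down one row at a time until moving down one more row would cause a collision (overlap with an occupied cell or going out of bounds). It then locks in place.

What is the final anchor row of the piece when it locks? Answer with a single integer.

Spawn at (row=0, col=0). Try each row:
  row 0: fits
  row 1: fits
  row 2: blocked -> lock at row 1

Answer: 1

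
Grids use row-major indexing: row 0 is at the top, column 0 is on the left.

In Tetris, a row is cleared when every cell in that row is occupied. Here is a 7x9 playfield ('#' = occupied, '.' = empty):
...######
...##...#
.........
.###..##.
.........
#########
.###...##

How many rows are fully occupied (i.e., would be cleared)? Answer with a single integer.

Check each row:
  row 0: 3 empty cells -> not full
  row 1: 6 empty cells -> not full
  row 2: 9 empty cells -> not full
  row 3: 4 empty cells -> not full
  row 4: 9 empty cells -> not full
  row 5: 0 empty cells -> FULL (clear)
  row 6: 4 empty cells -> not full
Total rows cleared: 1

Answer: 1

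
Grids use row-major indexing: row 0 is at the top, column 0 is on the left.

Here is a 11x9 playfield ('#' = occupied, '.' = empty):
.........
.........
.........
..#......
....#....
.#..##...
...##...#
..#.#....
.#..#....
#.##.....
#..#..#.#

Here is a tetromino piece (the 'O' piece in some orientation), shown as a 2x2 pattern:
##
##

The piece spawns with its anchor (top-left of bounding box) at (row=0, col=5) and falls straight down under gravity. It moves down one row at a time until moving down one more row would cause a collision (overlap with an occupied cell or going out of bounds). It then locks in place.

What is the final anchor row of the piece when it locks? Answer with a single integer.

Answer: 3

Derivation:
Spawn at (row=0, col=5). Try each row:
  row 0: fits
  row 1: fits
  row 2: fits
  row 3: fits
  row 4: blocked -> lock at row 3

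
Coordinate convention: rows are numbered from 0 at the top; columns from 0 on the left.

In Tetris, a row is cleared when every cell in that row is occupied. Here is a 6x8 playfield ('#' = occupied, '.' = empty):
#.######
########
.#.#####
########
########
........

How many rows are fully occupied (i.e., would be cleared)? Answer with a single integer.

Check each row:
  row 0: 1 empty cell -> not full
  row 1: 0 empty cells -> FULL (clear)
  row 2: 2 empty cells -> not full
  row 3: 0 empty cells -> FULL (clear)
  row 4: 0 empty cells -> FULL (clear)
  row 5: 8 empty cells -> not full
Total rows cleared: 3

Answer: 3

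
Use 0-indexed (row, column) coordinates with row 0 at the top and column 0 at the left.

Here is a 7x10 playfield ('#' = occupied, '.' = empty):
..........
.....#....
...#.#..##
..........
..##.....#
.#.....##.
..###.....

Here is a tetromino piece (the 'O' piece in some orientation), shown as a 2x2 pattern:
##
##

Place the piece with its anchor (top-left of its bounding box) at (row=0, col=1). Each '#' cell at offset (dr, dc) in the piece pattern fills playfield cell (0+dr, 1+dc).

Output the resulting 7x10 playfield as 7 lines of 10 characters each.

Answer: .##.......
.##..#....
...#.#..##
..........
..##.....#
.#.....##.
..###.....

Derivation:
Fill (0+0,1+0) = (0,1)
Fill (0+0,1+1) = (0,2)
Fill (0+1,1+0) = (1,1)
Fill (0+1,1+1) = (1,2)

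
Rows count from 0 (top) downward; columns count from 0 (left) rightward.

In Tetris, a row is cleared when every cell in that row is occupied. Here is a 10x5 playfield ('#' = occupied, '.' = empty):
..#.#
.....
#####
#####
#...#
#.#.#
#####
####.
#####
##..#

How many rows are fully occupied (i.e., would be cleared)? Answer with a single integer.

Check each row:
  row 0: 3 empty cells -> not full
  row 1: 5 empty cells -> not full
  row 2: 0 empty cells -> FULL (clear)
  row 3: 0 empty cells -> FULL (clear)
  row 4: 3 empty cells -> not full
  row 5: 2 empty cells -> not full
  row 6: 0 empty cells -> FULL (clear)
  row 7: 1 empty cell -> not full
  row 8: 0 empty cells -> FULL (clear)
  row 9: 2 empty cells -> not full
Total rows cleared: 4

Answer: 4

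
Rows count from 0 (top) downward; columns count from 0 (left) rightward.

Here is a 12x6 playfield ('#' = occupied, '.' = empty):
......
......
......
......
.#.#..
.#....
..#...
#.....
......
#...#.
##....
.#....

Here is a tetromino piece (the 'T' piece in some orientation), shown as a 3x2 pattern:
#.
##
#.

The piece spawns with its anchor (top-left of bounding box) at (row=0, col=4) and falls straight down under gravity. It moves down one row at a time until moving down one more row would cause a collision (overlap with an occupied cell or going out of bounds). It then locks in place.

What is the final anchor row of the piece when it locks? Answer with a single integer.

Spawn at (row=0, col=4). Try each row:
  row 0: fits
  row 1: fits
  row 2: fits
  row 3: fits
  row 4: fits
  row 5: fits
  row 6: fits
  row 7: blocked -> lock at row 6

Answer: 6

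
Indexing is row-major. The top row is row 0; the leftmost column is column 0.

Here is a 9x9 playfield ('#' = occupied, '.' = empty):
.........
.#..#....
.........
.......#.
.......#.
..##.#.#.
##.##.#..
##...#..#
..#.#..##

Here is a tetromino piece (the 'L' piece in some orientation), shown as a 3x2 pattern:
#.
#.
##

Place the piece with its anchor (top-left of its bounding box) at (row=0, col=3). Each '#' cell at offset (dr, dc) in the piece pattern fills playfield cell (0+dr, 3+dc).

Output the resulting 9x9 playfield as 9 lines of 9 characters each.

Answer: ...#.....
.#.##....
...##....
.......#.
.......#.
..##.#.#.
##.##.#..
##...#..#
..#.#..##

Derivation:
Fill (0+0,3+0) = (0,3)
Fill (0+1,3+0) = (1,3)
Fill (0+2,3+0) = (2,3)
Fill (0+2,3+1) = (2,4)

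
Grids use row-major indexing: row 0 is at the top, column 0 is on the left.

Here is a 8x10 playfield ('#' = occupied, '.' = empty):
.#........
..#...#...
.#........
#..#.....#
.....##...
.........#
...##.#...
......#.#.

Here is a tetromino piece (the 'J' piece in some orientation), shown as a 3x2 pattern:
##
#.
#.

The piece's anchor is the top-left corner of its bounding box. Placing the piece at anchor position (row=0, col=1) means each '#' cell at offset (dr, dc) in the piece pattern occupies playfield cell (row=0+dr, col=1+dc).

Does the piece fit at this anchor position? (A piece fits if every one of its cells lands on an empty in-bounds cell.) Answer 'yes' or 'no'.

Check each piece cell at anchor (0, 1):
  offset (0,0) -> (0,1): occupied ('#') -> FAIL
  offset (0,1) -> (0,2): empty -> OK
  offset (1,0) -> (1,1): empty -> OK
  offset (2,0) -> (2,1): occupied ('#') -> FAIL
All cells valid: no

Answer: no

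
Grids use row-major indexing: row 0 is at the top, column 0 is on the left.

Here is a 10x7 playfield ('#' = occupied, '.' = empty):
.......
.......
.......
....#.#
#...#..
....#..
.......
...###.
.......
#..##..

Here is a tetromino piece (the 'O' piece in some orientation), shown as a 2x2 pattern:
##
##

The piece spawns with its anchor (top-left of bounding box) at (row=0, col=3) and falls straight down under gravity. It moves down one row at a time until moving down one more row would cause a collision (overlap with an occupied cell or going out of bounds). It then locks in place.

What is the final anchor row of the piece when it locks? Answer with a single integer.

Answer: 1

Derivation:
Spawn at (row=0, col=3). Try each row:
  row 0: fits
  row 1: fits
  row 2: blocked -> lock at row 1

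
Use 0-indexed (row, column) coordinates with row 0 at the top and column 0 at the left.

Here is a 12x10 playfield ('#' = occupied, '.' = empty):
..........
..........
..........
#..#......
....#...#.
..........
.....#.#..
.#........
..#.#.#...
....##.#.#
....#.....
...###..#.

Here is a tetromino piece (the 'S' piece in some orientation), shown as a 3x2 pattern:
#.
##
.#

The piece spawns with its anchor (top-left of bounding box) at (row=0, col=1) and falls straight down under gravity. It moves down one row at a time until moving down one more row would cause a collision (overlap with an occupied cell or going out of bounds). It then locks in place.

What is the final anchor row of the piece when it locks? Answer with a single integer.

Answer: 5

Derivation:
Spawn at (row=0, col=1). Try each row:
  row 0: fits
  row 1: fits
  row 2: fits
  row 3: fits
  row 4: fits
  row 5: fits
  row 6: blocked -> lock at row 5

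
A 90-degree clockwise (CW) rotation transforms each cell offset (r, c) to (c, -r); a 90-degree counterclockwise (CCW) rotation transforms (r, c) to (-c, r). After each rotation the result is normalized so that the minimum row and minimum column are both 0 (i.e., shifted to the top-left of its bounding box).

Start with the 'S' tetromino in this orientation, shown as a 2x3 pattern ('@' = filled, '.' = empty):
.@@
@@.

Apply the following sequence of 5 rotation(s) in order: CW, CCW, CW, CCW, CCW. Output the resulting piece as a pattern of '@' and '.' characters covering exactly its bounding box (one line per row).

Start:
.@@
@@.
After rotation 1 (CW):
@.
@@
.@
After rotation 2 (CCW):
.@@
@@.
After rotation 3 (CW):
@.
@@
.@
After rotation 4 (CCW):
.@@
@@.
After rotation 5 (CCW):
@.
@@
.@

Answer: @.
@@
.@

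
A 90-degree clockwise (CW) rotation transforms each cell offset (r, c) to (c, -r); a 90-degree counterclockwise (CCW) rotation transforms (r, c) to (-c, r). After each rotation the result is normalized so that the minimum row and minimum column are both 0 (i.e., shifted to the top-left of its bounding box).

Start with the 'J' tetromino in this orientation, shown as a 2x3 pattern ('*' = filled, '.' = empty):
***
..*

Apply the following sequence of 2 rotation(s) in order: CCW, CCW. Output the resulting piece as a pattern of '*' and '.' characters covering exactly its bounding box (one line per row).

Answer: *..
***

Derivation:
Start:
***
..*
After rotation 1 (CCW):
**
*.
*.
After rotation 2 (CCW):
*..
***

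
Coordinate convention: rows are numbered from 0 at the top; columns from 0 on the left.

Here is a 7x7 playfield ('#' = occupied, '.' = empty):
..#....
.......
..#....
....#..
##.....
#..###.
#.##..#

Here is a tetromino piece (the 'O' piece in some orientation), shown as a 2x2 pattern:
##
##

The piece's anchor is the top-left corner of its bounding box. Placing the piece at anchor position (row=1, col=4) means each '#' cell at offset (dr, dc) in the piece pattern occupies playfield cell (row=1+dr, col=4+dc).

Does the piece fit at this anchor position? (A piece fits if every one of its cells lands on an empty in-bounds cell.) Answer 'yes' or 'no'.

Check each piece cell at anchor (1, 4):
  offset (0,0) -> (1,4): empty -> OK
  offset (0,1) -> (1,5): empty -> OK
  offset (1,0) -> (2,4): empty -> OK
  offset (1,1) -> (2,5): empty -> OK
All cells valid: yes

Answer: yes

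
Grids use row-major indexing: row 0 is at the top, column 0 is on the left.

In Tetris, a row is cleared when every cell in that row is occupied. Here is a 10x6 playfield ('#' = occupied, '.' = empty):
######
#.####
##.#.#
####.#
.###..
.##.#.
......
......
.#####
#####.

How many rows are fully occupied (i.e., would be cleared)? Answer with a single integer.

Answer: 1

Derivation:
Check each row:
  row 0: 0 empty cells -> FULL (clear)
  row 1: 1 empty cell -> not full
  row 2: 2 empty cells -> not full
  row 3: 1 empty cell -> not full
  row 4: 3 empty cells -> not full
  row 5: 3 empty cells -> not full
  row 6: 6 empty cells -> not full
  row 7: 6 empty cells -> not full
  row 8: 1 empty cell -> not full
  row 9: 1 empty cell -> not full
Total rows cleared: 1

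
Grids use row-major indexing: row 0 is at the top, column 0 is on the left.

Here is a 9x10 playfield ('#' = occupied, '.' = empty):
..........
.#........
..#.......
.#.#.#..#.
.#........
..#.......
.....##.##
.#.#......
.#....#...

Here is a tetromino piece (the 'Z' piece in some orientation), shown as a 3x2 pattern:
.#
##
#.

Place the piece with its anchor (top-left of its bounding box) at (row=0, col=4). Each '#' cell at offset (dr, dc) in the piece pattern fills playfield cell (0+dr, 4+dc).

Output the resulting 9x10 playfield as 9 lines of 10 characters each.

Fill (0+0,4+1) = (0,5)
Fill (0+1,4+0) = (1,4)
Fill (0+1,4+1) = (1,5)
Fill (0+2,4+0) = (2,4)

Answer: .....#....
.#..##....
..#.#.....
.#.#.#..#.
.#........
..#.......
.....##.##
.#.#......
.#....#...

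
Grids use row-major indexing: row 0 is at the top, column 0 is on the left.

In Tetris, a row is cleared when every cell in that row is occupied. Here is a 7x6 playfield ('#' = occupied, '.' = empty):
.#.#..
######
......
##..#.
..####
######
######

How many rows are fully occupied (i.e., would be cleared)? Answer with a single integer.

Answer: 3

Derivation:
Check each row:
  row 0: 4 empty cells -> not full
  row 1: 0 empty cells -> FULL (clear)
  row 2: 6 empty cells -> not full
  row 3: 3 empty cells -> not full
  row 4: 2 empty cells -> not full
  row 5: 0 empty cells -> FULL (clear)
  row 6: 0 empty cells -> FULL (clear)
Total rows cleared: 3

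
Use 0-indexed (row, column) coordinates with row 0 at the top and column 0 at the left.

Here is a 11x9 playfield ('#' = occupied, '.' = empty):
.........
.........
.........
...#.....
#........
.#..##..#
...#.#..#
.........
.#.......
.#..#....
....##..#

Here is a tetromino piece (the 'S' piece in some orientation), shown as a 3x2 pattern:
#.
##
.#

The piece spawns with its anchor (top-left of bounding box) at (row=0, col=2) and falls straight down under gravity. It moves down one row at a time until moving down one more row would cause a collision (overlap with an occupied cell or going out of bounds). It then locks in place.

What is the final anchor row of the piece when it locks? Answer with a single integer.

Answer: 0

Derivation:
Spawn at (row=0, col=2). Try each row:
  row 0: fits
  row 1: blocked -> lock at row 0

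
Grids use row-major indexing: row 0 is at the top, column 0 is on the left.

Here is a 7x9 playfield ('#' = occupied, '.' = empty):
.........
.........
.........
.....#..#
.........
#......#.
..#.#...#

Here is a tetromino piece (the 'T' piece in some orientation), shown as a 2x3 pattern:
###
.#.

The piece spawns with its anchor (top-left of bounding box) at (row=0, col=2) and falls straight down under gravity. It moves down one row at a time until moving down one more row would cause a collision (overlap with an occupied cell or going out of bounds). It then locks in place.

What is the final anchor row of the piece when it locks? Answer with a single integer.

Spawn at (row=0, col=2). Try each row:
  row 0: fits
  row 1: fits
  row 2: fits
  row 3: fits
  row 4: fits
  row 5: fits
  row 6: blocked -> lock at row 5

Answer: 5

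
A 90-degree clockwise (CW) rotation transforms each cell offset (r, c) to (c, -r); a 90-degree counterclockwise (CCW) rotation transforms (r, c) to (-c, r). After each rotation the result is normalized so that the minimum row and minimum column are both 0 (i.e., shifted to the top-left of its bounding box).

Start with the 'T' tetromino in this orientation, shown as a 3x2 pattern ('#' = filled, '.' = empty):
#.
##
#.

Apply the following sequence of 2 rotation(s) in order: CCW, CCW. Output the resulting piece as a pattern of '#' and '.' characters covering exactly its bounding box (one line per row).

Answer: .#
##
.#

Derivation:
Start:
#.
##
#.
After rotation 1 (CCW):
.#.
###
After rotation 2 (CCW):
.#
##
.#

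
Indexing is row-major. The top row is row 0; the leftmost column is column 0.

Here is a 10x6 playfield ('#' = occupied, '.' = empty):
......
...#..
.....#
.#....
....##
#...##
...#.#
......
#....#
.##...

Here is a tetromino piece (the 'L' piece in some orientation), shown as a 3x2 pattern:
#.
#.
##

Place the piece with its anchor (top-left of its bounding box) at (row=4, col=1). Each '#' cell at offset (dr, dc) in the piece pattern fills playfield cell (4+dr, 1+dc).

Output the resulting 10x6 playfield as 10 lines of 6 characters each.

Answer: ......
...#..
.....#
.#....
.#..##
##..##
.###.#
......
#....#
.##...

Derivation:
Fill (4+0,1+0) = (4,1)
Fill (4+1,1+0) = (5,1)
Fill (4+2,1+0) = (6,1)
Fill (4+2,1+1) = (6,2)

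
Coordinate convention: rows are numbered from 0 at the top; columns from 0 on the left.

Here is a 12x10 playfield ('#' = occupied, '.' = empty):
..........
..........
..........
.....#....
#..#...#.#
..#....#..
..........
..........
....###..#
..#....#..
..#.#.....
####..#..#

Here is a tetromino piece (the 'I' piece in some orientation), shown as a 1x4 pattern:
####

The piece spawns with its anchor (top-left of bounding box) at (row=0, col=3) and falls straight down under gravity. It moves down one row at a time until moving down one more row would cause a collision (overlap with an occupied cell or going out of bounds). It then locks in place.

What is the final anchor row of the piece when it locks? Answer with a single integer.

Spawn at (row=0, col=3). Try each row:
  row 0: fits
  row 1: fits
  row 2: fits
  row 3: blocked -> lock at row 2

Answer: 2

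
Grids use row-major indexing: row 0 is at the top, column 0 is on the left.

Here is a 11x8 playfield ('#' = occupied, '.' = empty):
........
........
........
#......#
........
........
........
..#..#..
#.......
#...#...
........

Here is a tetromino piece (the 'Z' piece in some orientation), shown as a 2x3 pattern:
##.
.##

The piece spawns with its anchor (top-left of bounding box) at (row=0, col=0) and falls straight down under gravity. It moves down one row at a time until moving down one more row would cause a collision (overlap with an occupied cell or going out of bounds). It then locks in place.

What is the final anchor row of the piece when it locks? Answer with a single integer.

Spawn at (row=0, col=0). Try each row:
  row 0: fits
  row 1: fits
  row 2: fits
  row 3: blocked -> lock at row 2

Answer: 2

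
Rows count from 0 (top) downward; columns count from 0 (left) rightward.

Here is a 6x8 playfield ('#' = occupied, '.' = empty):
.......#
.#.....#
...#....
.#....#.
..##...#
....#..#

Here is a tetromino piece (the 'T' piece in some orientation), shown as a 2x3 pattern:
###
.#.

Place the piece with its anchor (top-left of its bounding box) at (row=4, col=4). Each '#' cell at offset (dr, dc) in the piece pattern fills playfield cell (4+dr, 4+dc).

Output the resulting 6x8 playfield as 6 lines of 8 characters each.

Fill (4+0,4+0) = (4,4)
Fill (4+0,4+1) = (4,5)
Fill (4+0,4+2) = (4,6)
Fill (4+1,4+1) = (5,5)

Answer: .......#
.#.....#
...#....
.#....#.
..######
....##.#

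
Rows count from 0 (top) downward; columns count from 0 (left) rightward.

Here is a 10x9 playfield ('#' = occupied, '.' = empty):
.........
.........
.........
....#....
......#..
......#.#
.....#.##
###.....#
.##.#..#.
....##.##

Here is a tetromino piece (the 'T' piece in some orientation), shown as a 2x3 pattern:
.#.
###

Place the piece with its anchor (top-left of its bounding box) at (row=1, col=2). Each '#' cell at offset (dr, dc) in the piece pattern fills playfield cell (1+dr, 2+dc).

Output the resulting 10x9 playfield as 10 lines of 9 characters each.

Answer: .........
...#.....
..###....
....#....
......#..
......#.#
.....#.##
###.....#
.##.#..#.
....##.##

Derivation:
Fill (1+0,2+1) = (1,3)
Fill (1+1,2+0) = (2,2)
Fill (1+1,2+1) = (2,3)
Fill (1+1,2+2) = (2,4)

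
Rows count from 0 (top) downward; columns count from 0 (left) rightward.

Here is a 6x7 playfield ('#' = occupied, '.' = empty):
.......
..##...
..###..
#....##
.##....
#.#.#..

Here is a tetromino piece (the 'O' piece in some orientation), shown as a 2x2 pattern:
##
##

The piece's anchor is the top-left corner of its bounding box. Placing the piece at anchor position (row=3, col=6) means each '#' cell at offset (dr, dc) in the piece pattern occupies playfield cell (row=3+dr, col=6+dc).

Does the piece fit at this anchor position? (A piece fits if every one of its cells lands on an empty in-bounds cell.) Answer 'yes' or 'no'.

Answer: no

Derivation:
Check each piece cell at anchor (3, 6):
  offset (0,0) -> (3,6): occupied ('#') -> FAIL
  offset (0,1) -> (3,7): out of bounds -> FAIL
  offset (1,0) -> (4,6): empty -> OK
  offset (1,1) -> (4,7): out of bounds -> FAIL
All cells valid: no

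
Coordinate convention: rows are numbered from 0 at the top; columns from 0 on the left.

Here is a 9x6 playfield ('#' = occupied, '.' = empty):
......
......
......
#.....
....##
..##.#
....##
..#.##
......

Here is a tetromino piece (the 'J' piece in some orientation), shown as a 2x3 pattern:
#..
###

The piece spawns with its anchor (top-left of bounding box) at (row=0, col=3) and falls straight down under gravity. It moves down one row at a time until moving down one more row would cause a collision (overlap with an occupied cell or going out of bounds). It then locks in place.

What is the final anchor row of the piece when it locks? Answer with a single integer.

Answer: 2

Derivation:
Spawn at (row=0, col=3). Try each row:
  row 0: fits
  row 1: fits
  row 2: fits
  row 3: blocked -> lock at row 2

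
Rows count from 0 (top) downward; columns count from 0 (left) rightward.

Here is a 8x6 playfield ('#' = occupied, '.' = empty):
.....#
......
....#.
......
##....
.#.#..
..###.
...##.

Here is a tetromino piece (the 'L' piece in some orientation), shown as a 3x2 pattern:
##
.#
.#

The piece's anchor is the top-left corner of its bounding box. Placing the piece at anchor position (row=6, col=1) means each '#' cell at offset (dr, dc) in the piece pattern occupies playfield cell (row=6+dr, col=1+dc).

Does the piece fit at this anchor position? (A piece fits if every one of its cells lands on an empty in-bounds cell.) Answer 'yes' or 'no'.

Check each piece cell at anchor (6, 1):
  offset (0,0) -> (6,1): empty -> OK
  offset (0,1) -> (6,2): occupied ('#') -> FAIL
  offset (1,1) -> (7,2): empty -> OK
  offset (2,1) -> (8,2): out of bounds -> FAIL
All cells valid: no

Answer: no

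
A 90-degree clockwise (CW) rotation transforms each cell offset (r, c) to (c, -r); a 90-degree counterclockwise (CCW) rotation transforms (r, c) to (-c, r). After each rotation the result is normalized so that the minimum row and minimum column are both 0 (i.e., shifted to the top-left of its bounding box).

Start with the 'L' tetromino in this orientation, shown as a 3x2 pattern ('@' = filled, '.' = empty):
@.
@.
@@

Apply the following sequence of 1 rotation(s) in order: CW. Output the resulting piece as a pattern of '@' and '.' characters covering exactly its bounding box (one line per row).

Answer: @@@
@..

Derivation:
Start:
@.
@.
@@
After rotation 1 (CW):
@@@
@..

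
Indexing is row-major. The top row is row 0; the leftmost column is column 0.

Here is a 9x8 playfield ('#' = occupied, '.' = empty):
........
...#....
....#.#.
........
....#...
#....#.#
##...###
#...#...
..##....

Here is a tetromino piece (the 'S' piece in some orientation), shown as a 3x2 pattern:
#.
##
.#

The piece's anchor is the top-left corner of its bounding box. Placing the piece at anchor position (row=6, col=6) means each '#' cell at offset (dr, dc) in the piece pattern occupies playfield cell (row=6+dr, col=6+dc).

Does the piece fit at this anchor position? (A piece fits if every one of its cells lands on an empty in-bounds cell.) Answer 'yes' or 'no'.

Answer: no

Derivation:
Check each piece cell at anchor (6, 6):
  offset (0,0) -> (6,6): occupied ('#') -> FAIL
  offset (1,0) -> (7,6): empty -> OK
  offset (1,1) -> (7,7): empty -> OK
  offset (2,1) -> (8,7): empty -> OK
All cells valid: no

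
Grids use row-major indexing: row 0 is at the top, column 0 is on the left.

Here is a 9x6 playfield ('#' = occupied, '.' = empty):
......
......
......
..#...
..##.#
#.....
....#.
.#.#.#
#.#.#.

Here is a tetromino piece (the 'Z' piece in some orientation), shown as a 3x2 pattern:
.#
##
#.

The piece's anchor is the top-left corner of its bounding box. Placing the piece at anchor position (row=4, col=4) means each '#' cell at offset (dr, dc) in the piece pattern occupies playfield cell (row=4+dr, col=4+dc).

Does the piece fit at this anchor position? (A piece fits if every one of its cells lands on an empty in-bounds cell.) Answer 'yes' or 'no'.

Answer: no

Derivation:
Check each piece cell at anchor (4, 4):
  offset (0,1) -> (4,5): occupied ('#') -> FAIL
  offset (1,0) -> (5,4): empty -> OK
  offset (1,1) -> (5,5): empty -> OK
  offset (2,0) -> (6,4): occupied ('#') -> FAIL
All cells valid: no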